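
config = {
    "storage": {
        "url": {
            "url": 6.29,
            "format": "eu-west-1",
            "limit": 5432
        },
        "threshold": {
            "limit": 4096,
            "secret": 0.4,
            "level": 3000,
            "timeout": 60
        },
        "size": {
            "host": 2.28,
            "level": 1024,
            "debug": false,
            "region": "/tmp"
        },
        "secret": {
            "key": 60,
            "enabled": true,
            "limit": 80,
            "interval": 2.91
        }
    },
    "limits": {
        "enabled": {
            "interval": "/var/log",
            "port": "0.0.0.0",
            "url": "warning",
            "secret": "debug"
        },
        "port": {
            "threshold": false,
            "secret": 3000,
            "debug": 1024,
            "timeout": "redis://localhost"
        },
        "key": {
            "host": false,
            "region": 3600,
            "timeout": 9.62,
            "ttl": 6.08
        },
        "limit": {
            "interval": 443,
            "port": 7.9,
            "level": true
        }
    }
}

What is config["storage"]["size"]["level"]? 1024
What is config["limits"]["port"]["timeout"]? "redis://localhost"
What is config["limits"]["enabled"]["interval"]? "/var/log"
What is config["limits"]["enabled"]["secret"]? "debug"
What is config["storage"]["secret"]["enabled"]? True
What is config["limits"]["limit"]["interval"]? 443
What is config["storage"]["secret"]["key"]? 60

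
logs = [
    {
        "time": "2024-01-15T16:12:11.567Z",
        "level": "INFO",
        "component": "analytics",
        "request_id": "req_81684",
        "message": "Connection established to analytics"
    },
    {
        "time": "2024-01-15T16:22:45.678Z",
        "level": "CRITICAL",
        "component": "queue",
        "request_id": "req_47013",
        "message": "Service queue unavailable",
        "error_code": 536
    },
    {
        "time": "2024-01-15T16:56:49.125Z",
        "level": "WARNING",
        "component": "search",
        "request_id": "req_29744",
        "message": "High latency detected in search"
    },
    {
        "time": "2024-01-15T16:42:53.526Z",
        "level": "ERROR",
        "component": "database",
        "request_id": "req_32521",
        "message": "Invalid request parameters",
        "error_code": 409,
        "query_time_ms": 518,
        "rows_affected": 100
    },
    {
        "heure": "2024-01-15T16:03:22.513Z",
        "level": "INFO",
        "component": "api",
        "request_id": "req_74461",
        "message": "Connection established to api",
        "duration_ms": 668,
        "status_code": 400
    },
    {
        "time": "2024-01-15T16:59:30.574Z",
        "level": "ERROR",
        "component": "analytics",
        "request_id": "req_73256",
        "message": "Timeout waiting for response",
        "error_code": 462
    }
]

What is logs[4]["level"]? "INFO"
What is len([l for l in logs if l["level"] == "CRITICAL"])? 1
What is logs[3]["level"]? "ERROR"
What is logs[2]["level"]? "WARNING"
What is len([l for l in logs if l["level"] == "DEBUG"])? 0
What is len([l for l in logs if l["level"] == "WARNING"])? 1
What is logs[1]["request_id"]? "req_47013"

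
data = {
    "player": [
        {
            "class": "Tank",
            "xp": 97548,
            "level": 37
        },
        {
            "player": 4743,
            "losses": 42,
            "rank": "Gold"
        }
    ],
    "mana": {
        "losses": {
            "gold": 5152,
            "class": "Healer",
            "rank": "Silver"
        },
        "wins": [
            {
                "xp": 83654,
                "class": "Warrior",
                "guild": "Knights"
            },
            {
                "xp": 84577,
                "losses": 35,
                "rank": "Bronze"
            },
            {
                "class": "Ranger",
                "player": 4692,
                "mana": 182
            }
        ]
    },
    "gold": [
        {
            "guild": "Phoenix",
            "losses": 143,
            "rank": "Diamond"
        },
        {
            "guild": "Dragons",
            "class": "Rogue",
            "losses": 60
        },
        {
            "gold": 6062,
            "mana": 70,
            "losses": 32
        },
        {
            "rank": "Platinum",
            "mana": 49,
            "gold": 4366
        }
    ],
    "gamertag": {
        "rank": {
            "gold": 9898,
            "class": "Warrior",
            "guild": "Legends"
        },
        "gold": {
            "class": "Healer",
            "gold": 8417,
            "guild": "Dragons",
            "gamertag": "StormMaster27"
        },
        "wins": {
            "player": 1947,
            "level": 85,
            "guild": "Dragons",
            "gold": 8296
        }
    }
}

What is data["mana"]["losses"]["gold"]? 5152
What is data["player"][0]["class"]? "Tank"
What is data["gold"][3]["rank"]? "Platinum"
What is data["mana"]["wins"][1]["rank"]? "Bronze"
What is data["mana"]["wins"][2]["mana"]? 182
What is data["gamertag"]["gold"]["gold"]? 8417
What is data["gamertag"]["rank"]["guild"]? "Legends"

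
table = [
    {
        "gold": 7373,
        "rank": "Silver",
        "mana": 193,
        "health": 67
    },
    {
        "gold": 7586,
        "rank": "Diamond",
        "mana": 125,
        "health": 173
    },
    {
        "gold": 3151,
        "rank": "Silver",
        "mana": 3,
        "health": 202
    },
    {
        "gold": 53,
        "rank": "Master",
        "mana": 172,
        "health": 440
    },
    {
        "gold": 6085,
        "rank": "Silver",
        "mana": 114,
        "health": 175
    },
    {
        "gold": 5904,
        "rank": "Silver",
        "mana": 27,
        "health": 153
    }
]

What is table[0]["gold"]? 7373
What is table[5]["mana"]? 27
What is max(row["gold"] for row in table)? 7586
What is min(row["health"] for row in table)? 67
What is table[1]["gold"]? 7586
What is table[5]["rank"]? "Silver"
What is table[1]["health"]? 173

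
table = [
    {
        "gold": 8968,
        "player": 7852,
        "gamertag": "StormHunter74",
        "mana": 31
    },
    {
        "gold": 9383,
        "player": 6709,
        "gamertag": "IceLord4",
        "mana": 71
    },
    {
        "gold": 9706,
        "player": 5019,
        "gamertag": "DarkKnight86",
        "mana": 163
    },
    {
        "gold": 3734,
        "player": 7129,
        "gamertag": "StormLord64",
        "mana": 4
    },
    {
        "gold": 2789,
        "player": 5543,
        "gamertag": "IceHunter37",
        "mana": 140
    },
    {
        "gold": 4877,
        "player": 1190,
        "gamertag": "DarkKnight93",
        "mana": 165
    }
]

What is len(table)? 6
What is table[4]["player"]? 5543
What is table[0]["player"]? 7852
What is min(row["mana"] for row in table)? 4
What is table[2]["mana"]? 163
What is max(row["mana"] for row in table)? 165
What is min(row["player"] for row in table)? 1190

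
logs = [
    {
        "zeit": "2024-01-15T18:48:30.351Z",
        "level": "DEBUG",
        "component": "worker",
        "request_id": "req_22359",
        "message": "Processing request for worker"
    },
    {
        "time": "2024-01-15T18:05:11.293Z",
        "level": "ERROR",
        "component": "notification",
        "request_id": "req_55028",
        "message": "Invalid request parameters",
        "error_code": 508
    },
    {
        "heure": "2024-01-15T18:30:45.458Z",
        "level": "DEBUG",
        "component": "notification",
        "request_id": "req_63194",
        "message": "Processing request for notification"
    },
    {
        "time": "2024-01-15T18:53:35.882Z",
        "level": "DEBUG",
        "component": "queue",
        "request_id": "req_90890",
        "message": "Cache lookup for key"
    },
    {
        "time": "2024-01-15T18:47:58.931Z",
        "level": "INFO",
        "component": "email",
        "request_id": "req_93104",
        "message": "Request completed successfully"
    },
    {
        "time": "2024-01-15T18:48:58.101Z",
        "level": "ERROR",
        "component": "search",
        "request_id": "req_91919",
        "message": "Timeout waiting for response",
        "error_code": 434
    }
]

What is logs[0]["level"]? "DEBUG"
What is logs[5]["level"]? "ERROR"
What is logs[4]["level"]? "INFO"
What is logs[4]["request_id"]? "req_93104"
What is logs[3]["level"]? "DEBUG"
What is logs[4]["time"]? "2024-01-15T18:47:58.931Z"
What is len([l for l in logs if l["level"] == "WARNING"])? 0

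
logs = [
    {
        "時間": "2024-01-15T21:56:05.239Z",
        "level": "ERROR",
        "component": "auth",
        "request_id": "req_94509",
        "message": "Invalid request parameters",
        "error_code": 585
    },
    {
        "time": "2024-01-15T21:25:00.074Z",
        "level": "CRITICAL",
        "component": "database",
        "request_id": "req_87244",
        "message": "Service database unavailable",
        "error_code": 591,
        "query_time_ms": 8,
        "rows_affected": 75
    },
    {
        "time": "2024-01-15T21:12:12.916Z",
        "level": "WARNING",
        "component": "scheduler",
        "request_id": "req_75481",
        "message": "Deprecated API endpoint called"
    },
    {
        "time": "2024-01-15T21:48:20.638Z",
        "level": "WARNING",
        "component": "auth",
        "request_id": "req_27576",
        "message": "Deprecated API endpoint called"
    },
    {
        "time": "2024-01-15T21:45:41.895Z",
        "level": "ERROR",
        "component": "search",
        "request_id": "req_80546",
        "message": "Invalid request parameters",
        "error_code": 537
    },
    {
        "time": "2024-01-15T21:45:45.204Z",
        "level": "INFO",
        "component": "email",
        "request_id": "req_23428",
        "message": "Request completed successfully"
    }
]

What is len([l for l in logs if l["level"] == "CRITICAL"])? 1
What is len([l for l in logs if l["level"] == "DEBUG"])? 0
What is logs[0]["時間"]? "2024-01-15T21:56:05.239Z"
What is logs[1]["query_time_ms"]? 8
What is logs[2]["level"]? "WARNING"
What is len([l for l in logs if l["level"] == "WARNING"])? 2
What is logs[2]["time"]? "2024-01-15T21:12:12.916Z"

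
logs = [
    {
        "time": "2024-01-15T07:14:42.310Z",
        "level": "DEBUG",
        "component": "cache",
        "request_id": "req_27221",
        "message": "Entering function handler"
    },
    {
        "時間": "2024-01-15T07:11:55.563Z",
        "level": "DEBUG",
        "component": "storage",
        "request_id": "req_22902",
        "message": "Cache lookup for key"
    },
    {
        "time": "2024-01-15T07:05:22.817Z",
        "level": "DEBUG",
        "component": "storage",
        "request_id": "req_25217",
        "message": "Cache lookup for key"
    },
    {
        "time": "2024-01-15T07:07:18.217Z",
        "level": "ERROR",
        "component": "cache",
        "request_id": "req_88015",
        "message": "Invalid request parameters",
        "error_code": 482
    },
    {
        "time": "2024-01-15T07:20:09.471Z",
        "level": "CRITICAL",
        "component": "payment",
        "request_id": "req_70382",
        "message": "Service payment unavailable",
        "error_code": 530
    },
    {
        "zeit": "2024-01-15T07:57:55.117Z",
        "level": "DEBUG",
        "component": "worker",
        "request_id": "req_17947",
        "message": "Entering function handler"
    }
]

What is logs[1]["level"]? "DEBUG"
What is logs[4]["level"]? "CRITICAL"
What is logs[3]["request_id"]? "req_88015"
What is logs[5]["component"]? "worker"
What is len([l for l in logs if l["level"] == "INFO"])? 0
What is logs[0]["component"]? "cache"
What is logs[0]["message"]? "Entering function handler"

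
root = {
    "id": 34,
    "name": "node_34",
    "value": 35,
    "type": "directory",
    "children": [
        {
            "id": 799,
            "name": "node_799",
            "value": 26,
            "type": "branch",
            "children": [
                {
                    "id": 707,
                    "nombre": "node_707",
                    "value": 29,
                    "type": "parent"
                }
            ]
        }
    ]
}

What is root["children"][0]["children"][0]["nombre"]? "node_707"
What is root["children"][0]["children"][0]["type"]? "parent"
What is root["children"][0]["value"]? 26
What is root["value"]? 35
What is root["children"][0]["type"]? "branch"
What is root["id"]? 34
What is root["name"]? "node_34"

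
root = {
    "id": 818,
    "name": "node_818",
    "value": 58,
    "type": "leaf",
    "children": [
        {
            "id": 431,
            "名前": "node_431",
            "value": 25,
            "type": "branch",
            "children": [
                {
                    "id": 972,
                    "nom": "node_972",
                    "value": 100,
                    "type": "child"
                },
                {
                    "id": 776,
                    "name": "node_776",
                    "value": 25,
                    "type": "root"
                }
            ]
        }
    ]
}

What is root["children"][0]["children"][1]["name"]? "node_776"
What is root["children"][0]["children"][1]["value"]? 25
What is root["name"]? "node_818"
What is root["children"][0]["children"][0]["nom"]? "node_972"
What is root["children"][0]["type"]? "branch"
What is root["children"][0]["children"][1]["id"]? 776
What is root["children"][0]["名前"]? "node_431"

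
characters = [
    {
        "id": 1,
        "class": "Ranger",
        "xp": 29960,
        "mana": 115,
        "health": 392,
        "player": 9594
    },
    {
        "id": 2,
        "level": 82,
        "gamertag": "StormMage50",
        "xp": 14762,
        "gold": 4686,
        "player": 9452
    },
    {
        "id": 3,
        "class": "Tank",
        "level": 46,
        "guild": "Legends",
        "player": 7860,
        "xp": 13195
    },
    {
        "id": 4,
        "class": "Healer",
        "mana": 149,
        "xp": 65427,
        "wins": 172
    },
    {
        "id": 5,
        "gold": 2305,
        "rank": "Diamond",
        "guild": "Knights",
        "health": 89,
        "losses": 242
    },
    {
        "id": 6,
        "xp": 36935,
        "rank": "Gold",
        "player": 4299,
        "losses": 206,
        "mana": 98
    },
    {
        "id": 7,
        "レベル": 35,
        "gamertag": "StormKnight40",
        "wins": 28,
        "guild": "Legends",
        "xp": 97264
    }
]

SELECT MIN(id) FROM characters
1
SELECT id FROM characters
[1, 2, 3, 4, 5, 6, 7]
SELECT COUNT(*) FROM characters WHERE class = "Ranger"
1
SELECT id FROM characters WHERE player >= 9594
[1]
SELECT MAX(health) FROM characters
392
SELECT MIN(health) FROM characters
89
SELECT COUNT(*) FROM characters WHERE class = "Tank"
1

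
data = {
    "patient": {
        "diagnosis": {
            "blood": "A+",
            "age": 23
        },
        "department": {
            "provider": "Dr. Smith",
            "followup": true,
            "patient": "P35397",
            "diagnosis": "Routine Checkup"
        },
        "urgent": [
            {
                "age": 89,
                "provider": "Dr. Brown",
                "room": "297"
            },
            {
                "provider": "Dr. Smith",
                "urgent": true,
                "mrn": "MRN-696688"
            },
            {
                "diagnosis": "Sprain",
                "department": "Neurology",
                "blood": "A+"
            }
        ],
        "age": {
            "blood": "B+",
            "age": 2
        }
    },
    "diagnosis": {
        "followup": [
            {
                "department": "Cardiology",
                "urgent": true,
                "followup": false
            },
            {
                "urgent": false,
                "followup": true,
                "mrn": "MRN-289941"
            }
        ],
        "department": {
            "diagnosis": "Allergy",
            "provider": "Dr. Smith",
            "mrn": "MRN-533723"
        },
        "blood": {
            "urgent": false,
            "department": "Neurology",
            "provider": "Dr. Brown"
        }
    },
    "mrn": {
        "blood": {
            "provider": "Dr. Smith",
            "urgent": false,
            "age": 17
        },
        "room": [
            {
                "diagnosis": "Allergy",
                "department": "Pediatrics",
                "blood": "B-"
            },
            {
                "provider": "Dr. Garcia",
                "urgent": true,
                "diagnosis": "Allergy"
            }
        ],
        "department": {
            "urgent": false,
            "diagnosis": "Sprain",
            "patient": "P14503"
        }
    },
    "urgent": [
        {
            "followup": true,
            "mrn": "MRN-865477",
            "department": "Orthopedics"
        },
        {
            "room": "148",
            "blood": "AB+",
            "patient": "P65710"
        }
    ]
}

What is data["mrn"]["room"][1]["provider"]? "Dr. Garcia"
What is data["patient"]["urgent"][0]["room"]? "297"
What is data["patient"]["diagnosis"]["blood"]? "A+"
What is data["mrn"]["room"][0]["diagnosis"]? "Allergy"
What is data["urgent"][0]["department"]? "Orthopedics"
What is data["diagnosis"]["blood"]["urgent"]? False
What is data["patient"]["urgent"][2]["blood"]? "A+"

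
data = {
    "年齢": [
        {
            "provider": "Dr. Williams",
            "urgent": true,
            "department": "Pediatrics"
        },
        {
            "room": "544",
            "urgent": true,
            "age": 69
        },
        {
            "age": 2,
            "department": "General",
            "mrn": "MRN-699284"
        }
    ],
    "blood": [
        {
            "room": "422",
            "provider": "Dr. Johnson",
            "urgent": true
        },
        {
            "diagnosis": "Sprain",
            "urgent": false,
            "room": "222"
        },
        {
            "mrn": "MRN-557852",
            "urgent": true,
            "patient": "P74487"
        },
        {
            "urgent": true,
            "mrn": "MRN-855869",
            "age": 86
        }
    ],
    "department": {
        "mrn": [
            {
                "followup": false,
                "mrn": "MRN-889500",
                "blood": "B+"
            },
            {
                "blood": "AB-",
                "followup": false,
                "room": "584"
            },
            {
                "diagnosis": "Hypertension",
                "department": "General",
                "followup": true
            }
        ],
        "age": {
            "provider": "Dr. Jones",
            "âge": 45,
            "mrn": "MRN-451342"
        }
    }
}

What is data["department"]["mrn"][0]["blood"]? "B+"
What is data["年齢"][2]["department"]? "General"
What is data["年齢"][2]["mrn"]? "MRN-699284"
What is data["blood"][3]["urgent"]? True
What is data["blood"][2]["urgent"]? True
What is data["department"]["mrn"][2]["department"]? "General"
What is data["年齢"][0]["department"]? "Pediatrics"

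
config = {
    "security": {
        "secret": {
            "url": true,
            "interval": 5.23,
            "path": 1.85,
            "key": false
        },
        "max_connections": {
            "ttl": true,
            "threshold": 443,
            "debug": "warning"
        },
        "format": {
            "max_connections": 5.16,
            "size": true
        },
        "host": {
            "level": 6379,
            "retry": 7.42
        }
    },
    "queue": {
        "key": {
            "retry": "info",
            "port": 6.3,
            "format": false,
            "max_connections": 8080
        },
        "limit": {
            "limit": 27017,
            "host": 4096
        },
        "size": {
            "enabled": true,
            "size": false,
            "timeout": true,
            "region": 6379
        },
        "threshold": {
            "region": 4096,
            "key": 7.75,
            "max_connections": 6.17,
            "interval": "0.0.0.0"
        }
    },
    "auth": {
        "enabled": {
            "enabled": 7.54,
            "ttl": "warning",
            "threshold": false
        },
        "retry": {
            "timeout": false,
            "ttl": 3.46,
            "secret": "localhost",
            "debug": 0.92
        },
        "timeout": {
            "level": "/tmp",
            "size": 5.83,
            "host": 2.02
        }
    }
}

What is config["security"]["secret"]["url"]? True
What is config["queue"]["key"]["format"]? False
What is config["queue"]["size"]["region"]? 6379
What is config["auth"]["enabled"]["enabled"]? 7.54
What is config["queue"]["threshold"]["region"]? 4096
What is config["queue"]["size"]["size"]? False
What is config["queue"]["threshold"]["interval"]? "0.0.0.0"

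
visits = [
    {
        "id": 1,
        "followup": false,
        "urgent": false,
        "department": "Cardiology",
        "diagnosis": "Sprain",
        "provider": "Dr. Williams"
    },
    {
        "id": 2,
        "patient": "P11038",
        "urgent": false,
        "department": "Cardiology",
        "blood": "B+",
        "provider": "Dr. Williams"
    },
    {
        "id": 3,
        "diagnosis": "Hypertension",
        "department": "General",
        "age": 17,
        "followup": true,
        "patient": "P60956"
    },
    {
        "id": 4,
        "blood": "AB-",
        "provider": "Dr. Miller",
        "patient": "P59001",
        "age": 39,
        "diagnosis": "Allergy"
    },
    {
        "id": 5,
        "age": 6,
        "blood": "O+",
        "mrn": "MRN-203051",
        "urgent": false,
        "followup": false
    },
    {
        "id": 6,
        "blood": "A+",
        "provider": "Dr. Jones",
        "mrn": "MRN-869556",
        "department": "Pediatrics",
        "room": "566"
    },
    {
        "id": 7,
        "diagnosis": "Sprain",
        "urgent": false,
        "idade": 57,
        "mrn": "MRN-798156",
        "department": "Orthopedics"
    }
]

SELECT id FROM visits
[1, 2, 3, 4, 5, 6, 7]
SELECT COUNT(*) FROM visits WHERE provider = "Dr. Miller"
1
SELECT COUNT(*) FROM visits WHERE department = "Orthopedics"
1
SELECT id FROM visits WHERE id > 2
[3, 4, 5, 6, 7]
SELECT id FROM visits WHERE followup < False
[]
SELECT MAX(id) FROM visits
7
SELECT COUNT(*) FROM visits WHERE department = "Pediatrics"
1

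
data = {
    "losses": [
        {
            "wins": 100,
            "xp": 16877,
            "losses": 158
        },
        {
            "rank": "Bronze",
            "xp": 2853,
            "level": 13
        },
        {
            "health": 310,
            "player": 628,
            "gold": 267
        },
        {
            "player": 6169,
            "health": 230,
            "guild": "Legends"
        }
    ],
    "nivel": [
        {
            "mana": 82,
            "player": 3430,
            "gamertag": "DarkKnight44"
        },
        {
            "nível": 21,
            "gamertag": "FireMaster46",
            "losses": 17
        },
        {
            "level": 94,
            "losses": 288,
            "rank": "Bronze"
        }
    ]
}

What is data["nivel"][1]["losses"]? 17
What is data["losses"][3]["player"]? 6169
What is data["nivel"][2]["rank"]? "Bronze"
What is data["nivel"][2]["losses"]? 288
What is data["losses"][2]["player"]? 628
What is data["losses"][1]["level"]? 13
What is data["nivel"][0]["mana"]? 82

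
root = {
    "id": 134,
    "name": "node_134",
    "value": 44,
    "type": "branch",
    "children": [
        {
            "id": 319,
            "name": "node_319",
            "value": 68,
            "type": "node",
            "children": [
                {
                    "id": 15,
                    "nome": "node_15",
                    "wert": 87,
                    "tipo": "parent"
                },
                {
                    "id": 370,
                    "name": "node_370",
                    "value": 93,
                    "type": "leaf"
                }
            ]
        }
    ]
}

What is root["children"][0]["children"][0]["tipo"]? "parent"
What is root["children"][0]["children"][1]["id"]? 370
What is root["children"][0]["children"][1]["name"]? "node_370"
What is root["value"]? 44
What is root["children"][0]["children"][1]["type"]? "leaf"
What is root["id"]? 134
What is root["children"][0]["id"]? 319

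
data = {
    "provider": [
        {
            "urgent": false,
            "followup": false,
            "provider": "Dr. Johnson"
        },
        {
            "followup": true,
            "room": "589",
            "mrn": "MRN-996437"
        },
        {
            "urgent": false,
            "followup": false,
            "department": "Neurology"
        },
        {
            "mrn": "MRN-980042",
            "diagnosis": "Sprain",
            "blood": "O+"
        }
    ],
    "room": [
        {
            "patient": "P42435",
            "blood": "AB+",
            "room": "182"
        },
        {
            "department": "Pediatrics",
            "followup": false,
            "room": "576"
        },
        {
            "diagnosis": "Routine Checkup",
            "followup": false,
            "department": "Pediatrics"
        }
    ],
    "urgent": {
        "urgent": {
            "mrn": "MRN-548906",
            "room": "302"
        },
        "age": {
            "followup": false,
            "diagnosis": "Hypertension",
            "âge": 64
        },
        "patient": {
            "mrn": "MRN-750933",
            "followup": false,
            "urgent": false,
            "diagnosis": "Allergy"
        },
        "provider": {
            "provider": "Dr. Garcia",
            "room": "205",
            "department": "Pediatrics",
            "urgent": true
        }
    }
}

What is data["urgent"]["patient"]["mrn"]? "MRN-750933"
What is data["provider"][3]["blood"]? "O+"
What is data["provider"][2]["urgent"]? False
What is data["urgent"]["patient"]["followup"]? False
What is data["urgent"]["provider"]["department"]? "Pediatrics"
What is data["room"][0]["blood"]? "AB+"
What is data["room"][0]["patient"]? "P42435"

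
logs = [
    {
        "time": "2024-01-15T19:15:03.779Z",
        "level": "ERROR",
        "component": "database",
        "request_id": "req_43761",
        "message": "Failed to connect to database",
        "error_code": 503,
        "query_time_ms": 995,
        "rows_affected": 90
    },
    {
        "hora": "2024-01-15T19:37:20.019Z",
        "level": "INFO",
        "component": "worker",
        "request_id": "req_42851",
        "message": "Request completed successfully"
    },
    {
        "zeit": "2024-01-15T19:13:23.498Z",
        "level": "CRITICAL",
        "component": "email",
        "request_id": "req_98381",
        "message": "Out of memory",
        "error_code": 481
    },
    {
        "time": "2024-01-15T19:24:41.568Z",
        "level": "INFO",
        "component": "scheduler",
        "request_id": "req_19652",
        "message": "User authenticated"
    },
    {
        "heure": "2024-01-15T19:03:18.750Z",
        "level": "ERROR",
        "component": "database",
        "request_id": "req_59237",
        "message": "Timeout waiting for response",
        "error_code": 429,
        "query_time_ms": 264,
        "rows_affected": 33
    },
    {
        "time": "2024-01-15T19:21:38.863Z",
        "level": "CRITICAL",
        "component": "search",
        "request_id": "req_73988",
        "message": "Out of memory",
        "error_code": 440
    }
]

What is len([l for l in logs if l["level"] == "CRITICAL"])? 2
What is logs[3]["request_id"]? "req_19652"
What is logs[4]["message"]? "Timeout waiting for response"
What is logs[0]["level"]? "ERROR"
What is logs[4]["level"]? "ERROR"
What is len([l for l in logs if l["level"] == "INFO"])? 2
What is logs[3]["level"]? "INFO"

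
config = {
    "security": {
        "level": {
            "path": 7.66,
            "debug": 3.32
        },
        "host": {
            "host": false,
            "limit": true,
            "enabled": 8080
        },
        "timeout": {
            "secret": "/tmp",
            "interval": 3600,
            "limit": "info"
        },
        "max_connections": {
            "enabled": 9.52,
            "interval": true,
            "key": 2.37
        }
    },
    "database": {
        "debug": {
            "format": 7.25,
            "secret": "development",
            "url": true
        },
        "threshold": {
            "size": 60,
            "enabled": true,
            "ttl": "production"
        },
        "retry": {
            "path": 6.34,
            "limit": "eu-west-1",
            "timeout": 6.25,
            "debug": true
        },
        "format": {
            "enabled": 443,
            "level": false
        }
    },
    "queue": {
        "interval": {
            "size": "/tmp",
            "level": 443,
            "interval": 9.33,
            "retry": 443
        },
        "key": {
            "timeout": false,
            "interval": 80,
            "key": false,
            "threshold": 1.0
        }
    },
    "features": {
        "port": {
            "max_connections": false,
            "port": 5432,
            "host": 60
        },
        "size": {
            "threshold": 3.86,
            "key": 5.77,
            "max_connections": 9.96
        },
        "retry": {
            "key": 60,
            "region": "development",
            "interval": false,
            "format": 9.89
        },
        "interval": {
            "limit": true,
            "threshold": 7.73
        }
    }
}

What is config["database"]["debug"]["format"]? 7.25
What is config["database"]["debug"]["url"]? True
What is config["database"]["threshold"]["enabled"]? True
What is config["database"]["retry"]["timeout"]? 6.25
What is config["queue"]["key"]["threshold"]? 1.0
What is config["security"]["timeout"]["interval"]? 3600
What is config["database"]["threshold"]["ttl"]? "production"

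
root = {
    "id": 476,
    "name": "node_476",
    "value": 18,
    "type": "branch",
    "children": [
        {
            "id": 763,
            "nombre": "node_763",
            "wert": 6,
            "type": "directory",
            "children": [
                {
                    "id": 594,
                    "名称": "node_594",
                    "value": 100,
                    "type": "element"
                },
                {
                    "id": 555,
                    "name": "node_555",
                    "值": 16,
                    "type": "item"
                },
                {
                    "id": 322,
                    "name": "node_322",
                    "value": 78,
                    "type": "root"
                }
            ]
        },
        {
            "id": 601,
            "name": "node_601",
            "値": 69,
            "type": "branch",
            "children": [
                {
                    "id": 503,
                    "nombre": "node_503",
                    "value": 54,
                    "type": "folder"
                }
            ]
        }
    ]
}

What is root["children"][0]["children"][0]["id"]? 594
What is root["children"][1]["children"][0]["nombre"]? "node_503"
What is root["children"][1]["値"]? 69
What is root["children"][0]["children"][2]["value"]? 78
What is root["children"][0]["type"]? "directory"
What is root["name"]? "node_476"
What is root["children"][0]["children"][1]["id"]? 555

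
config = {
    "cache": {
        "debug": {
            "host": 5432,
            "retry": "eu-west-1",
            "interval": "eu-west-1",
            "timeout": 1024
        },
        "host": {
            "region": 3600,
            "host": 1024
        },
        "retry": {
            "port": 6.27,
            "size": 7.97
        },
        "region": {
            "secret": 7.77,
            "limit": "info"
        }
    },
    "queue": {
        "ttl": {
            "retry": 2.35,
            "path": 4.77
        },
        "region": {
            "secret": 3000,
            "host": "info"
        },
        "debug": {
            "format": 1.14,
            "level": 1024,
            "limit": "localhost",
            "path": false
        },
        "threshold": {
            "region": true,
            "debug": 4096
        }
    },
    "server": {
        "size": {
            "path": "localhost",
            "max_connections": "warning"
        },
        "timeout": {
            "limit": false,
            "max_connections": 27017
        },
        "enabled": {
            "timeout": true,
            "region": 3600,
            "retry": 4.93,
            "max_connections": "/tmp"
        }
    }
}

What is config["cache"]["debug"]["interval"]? "eu-west-1"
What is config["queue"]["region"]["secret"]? 3000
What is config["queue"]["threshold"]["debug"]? 4096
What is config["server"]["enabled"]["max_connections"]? "/tmp"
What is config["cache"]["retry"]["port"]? 6.27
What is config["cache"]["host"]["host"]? 1024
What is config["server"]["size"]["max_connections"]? "warning"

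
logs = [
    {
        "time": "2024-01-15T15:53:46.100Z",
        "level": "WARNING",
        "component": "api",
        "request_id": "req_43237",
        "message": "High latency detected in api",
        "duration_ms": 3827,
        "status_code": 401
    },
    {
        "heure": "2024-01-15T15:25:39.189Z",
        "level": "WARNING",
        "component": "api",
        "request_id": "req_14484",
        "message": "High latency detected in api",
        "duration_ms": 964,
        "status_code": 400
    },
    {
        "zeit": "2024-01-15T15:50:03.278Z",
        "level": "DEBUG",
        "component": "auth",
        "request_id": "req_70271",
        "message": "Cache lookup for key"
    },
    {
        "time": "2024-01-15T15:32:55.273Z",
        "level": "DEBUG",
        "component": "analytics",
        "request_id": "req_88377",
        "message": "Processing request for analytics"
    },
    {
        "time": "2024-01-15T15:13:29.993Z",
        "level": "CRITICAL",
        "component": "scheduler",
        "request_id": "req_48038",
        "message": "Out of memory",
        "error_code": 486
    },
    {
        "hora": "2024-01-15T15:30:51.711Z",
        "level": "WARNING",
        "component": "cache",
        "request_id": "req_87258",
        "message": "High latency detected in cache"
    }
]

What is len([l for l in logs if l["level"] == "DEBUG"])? 2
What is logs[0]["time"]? "2024-01-15T15:53:46.100Z"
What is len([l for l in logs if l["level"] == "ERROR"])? 0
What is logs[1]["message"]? "High latency detected in api"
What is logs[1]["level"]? "WARNING"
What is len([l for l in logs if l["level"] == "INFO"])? 0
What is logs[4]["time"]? "2024-01-15T15:13:29.993Z"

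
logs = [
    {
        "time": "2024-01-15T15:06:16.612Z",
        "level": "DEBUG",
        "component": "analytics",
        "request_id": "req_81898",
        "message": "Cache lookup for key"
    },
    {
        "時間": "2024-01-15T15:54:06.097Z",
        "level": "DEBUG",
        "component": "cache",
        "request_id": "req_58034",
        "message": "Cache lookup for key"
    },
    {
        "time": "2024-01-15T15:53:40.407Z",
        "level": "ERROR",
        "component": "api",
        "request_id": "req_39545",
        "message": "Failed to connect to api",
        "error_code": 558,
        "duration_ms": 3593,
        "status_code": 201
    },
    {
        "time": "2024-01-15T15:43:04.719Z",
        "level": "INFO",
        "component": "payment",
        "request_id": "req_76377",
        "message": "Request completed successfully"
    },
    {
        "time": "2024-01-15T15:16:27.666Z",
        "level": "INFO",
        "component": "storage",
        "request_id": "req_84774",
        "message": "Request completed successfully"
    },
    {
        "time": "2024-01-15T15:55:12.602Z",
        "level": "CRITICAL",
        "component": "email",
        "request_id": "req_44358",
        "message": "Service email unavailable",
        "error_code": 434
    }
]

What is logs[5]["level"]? "CRITICAL"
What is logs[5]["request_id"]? "req_44358"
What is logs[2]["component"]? "api"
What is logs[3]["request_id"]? "req_76377"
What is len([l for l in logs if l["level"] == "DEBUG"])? 2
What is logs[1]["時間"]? "2024-01-15T15:54:06.097Z"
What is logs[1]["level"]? "DEBUG"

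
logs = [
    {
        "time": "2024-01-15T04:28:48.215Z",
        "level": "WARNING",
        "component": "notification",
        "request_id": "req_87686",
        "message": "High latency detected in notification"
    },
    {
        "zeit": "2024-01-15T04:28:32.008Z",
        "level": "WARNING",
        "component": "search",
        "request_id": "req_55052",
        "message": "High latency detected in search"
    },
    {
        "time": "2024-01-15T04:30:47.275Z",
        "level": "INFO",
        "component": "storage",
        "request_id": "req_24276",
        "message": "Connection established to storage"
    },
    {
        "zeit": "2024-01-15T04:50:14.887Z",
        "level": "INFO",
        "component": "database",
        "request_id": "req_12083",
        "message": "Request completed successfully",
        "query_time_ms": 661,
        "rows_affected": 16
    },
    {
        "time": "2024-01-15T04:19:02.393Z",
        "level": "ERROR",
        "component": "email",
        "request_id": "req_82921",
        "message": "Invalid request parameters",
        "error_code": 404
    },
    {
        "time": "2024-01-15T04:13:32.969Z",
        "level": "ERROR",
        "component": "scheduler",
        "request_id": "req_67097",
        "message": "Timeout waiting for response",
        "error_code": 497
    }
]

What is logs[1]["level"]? "WARNING"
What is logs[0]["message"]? "High latency detected in notification"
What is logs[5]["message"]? "Timeout waiting for response"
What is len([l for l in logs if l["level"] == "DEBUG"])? 0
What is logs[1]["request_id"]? "req_55052"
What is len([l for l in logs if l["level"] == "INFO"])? 2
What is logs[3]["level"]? "INFO"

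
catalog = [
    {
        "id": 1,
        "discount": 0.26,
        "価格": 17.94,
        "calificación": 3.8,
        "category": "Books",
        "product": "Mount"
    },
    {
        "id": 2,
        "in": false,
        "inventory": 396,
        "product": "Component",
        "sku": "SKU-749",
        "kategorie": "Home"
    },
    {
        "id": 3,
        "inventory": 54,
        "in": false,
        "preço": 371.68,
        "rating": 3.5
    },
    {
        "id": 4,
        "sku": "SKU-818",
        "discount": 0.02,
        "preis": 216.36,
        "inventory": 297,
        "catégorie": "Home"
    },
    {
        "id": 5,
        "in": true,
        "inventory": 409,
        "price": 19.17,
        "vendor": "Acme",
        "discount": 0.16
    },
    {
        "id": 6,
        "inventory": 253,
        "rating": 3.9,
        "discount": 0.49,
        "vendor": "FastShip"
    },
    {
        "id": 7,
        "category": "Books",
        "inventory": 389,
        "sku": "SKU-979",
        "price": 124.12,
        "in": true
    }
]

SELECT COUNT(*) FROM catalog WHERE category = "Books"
2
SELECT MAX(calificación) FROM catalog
3.8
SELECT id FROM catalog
[1, 2, 3, 4, 5, 6, 7]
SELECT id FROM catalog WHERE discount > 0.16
[1, 6]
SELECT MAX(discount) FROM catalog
0.49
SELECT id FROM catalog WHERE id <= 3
[1, 2, 3]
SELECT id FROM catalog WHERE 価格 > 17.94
[]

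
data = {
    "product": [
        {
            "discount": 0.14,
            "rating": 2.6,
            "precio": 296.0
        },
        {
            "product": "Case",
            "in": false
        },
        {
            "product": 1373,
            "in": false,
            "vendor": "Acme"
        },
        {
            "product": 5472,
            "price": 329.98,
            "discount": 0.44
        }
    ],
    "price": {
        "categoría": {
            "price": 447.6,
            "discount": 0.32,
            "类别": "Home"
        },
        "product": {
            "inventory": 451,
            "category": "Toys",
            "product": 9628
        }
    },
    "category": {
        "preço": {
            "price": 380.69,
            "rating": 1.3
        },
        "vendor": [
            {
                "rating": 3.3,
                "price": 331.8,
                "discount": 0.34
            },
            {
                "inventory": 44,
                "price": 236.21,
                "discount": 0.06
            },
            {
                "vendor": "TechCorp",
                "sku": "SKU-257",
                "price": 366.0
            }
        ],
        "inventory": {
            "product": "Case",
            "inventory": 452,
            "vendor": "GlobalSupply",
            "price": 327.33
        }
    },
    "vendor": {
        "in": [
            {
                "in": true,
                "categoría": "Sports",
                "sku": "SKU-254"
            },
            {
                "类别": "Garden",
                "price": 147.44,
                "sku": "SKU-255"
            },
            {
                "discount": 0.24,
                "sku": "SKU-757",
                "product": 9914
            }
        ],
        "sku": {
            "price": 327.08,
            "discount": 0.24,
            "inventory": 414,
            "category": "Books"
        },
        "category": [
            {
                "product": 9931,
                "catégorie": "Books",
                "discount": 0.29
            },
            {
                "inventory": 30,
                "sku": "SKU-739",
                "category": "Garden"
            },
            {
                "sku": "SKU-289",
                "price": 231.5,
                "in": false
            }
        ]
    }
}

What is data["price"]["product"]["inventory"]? 451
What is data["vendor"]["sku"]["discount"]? 0.24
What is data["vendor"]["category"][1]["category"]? "Garden"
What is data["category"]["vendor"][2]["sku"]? "SKU-257"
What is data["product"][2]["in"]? False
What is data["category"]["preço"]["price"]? 380.69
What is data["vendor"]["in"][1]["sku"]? "SKU-255"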